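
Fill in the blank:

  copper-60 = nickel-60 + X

positron

Conserve mass number: 60 = 60 + A, so A = 0.
Conserve atomic number: 29 = 28 + Z, so Z = 1.
A = 0 and Z = 1 is e⁺ — a positron.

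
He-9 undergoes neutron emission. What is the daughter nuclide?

Neutron emission: mass number changes by -1, atomic number by +0.
A: 9 − 1 = 8; Z: 2 = 2.
Z = 2 is helium, so the daughter is He-8.

He-8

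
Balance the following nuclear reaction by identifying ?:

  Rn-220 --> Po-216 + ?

Conserve mass number: 220 = 216 + A, so A = 4.
Conserve atomic number: 86 = 84 + Z, so Z = 2.
A = 4 and Z = 2 is He-4 — an alpha particle.

alpha particle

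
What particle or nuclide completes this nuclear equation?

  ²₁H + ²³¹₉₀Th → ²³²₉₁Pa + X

Conserve mass number: 2 + 231 = 232 + A, so A = 1.
Conserve atomic number: 1 + 90 = 91 + Z, so Z = 0.
A = 1 and Z = 0 is ¹₀n — a neutron.

neutron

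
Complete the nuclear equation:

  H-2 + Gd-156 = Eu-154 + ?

alpha particle

Conserve mass number: 2 + 156 = 154 + A, so A = 4.
Conserve atomic number: 1 + 64 = 63 + Z, so Z = 2.
A = 4 and Z = 2 is He-4 — an alpha particle.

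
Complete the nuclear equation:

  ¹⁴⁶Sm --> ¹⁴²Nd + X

Conserve mass number: 146 = 142 + A, so A = 4.
Conserve atomic number: 62 = 60 + Z, so Z = 2.
A = 4 and Z = 2 is ⁴He — an alpha particle.

alpha particle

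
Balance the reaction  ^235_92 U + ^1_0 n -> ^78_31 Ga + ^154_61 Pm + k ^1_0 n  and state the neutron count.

Conserve mass number: 236 = 78 + 154 + k, so k = 236 − 232 = 4.
Check atomic number: 92 = 31 + 61 + 0 = 92. ✓

4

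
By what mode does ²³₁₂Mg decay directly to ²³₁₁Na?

ΔA = 23 − 23 = 0; ΔZ = 11 − 12 = -1.
A is unchanged and Z drops by 1 — a proton has become a neutron (β⁺ emission or electron capture).

beta-plus decay or electron capture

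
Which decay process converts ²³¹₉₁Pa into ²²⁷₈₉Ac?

alpha decay

ΔA = 227 − 231 = -4; ΔZ = 89 − 91 = -2.
A drops by 4 and Z drops by 2 — the signature of alpha emission.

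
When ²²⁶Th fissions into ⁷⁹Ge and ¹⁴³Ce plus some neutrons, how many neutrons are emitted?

Conserve mass number: 226 = 79 + 143 + k, so k = 226 − 222 = 4.
Check atomic number: 90 = 32 + 58 + 0 = 90. ✓

4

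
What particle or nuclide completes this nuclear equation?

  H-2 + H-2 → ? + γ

He-4

Conserve mass number: 2 + 2 = A + 0, so A = 4.
Conserve atomic number: 1 + 1 = Z + 0, so Z = 2.
A = 4 and Z = 2 is He-4 — an alpha particle.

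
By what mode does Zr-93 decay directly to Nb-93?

ΔA = 93 − 93 = 0; ΔZ = 41 − 40 = +1.
A is unchanged and Z rises by 1 — a neutron has become a proton (β⁻ decay).

beta-minus decay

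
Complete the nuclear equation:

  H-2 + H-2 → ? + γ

Conserve mass number: 2 + 2 = A + 0, so A = 4.
Conserve atomic number: 1 + 1 = Z + 0, so Z = 2.
A = 4 and Z = 2 is He-4 — an alpha particle.

He-4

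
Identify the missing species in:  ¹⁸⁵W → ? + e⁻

Conserve mass number: 185 = A + 0, so A = 185.
Conserve atomic number: 74 = Z − 1, so Z = 75.
Z = 75 is rhenium, so the species is ¹⁸⁵Re.

Re-185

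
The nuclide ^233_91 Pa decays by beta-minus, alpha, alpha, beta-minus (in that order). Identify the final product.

Ac-225

Start: (A, Z) = (233, 91).
After β⁻: (233, 92).
After α: (229, 90).
After α: (225, 88).
After β⁻: (225, 89).
Z = 89 is actinium.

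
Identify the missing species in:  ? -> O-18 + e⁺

F-18

Conserve mass number: A = 18 + 0, so A = 18.
Conserve atomic number: Z = 8 + 1, so Z = 9.
Z = 9 is fluorine, so the species is F-18.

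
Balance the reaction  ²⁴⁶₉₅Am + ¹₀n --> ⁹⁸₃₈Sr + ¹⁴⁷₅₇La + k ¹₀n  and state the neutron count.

2

Conserve mass number: 247 = 98 + 147 + k, so k = 247 − 245 = 2.
Check atomic number: 95 = 38 + 57 + 0 = 95. ✓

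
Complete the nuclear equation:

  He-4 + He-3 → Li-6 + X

proton

Conserve mass number: 4 + 3 = 6 + A, so A = 1.
Conserve atomic number: 2 + 2 = 3 + Z, so Z = 1.
A = 1 and Z = 1 is H-1 — a proton.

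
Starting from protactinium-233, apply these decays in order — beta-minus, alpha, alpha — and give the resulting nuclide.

Start: (A, Z) = (233, 91).
After β⁻: (233, 92).
After α: (229, 90).
After α: (225, 88).
Z = 88 is radium.

Ra-225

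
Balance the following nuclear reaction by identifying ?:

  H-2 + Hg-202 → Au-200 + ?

alpha particle

Conserve mass number: 2 + 202 = 200 + A, so A = 4.
Conserve atomic number: 1 + 80 = 79 + Z, so Z = 2.
A = 4 and Z = 2 is He-4 — an alpha particle.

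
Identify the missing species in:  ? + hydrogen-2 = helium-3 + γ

Conserve mass number: A + 2 = 3 + 0, so A = 1.
Conserve atomic number: Z + 1 = 2 + 0, so Z = 1.
A = 1 and Z = 1 is hydrogen-1 — a proton.

proton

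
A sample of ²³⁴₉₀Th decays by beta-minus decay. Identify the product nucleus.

Pa-234

Beta-minus decay: mass number changes by +0, atomic number by +1.
A: 234 = 234; Z: 90 + 1 = 91.
Z = 91 is protactinium, so the daughter is ²³⁴₉₁Pa.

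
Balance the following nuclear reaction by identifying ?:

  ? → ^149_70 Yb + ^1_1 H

Conserve mass number: A = 149 + 1, so A = 150.
Conserve atomic number: Z = 70 + 1, so Z = 71.
Z = 71 is lutetium, so the species is ^150_71 Lu.

Lu-150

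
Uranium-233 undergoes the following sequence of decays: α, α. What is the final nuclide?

Start: (A, Z) = (233, 92).
After α: (229, 90).
After α: (225, 88).
Z = 88 is radium.

Ra-225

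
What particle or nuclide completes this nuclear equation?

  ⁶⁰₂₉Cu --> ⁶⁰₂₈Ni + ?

Conserve mass number: 60 = 60 + A, so A = 0.
Conserve atomic number: 29 = 28 + Z, so Z = 1.
A = 0 and Z = 1 is ⁰₁e — a positron.

positron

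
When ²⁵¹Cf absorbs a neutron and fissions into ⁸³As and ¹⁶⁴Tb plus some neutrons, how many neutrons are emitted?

5

Conserve mass number: 252 = 83 + 164 + k, so k = 252 − 247 = 5.
Check atomic number: 98 = 33 + 65 + 0 = 98. ✓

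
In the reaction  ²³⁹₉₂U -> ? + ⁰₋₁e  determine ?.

Np-239

Conserve mass number: 239 = A + 0, so A = 239.
Conserve atomic number: 92 = Z − 1, so Z = 93.
Z = 93 is neptunium, so the species is ²³⁹₉₃Np.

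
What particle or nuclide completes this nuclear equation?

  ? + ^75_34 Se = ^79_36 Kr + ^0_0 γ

Conserve mass number: A + 75 = 79 + 0, so A = 4.
Conserve atomic number: Z + 34 = 36 + 0, so Z = 2.
A = 4 and Z = 2 is ^4_2 He — an alpha particle.

alpha particle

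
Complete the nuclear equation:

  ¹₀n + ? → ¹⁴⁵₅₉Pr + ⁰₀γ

Conserve mass number: 1 + A = 145 + 0, so A = 144.
Conserve atomic number: 0 + Z = 59 + 0, so Z = 59.
Z = 59 is praseodymium, so the species is ¹⁴⁴₅₉Pr.

Pr-144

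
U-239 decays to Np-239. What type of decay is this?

beta-minus decay

ΔA = 239 − 239 = 0; ΔZ = 93 − 92 = +1.
A is unchanged and Z rises by 1 — a neutron has become a proton (β⁻ decay).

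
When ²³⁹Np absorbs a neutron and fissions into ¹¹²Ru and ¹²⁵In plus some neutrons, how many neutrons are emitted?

Conserve mass number: 240 = 112 + 125 + k, so k = 240 − 237 = 3.
Check atomic number: 93 = 44 + 49 + 0 = 93. ✓

3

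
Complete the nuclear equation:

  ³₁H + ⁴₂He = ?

Conserve mass number: 3 + 4 = A, so A = 7.
Conserve atomic number: 1 + 2 = Z, so Z = 3.
Z = 3 is lithium, so the species is ⁷₃Li.

Li-7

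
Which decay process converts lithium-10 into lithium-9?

neutron emission

ΔA = 9 − 10 = -1; ΔZ = 3 − 3 = +0.
A drops by 1 with Z unchanged — a neutron was emitted.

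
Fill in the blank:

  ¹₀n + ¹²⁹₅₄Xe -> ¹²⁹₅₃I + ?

proton

Conserve mass number: 1 + 129 = 129 + A, so A = 1.
Conserve atomic number: 0 + 54 = 53 + Z, so Z = 1.
A = 1 and Z = 1 is ¹₁H — a proton.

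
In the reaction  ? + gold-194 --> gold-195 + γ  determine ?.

Conserve mass number: A + 194 = 195 + 0, so A = 1.
Conserve atomic number: Z + 79 = 79 + 0, so Z = 0.
A = 1 and Z = 0 is neutron — a neutron.

neutron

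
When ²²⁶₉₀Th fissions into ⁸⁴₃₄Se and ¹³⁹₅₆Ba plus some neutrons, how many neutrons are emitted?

Conserve mass number: 226 = 84 + 139 + k, so k = 226 − 223 = 3.
Check atomic number: 90 = 34 + 56 + 0 = 90. ✓

3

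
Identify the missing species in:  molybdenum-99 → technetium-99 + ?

Conserve mass number: 99 = 99 + A, so A = 0.
Conserve atomic number: 42 = 43 + Z, so Z = -1.
A = 0 and Z = -1 is e⁻ — a beta-minus particle.

beta-minus particle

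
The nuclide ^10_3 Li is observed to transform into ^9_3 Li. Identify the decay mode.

neutron emission

ΔA = 9 − 10 = -1; ΔZ = 3 − 3 = +0.
A drops by 1 with Z unchanged — a neutron was emitted.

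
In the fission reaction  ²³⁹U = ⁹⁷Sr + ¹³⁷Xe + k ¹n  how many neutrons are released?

5

Conserve mass number: 239 = 97 + 137 + k, so k = 239 − 234 = 5.
Check atomic number: 92 = 38 + 54 + 0 = 92. ✓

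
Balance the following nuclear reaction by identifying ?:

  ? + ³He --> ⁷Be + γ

alpha particle

Conserve mass number: A + 3 = 7 + 0, so A = 4.
Conserve atomic number: Z + 2 = 4 + 0, so Z = 2.
A = 4 and Z = 2 is ⁴He — an alpha particle.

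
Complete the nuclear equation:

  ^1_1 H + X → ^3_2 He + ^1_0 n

triton

Conserve mass number: 1 + A = 3 + 1, so A = 3.
Conserve atomic number: 1 + Z = 2 + 0, so Z = 1.
A = 3 and Z = 1 is ^3_1 H — a triton.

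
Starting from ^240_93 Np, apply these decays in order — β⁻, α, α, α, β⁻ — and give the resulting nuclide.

Ac-228

Start: (A, Z) = (240, 93).
After β⁻: (240, 94).
After α: (236, 92).
After α: (232, 90).
After α: (228, 88).
After β⁻: (228, 89).
Z = 89 is actinium.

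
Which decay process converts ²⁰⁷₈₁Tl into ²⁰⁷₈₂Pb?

ΔA = 207 − 207 = 0; ΔZ = 82 − 81 = +1.
A is unchanged and Z rises by 1 — a neutron has become a proton (β⁻ decay).

beta-minus decay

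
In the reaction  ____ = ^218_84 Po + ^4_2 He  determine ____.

Rn-222

Conserve mass number: A = 218 + 4, so A = 222.
Conserve atomic number: Z = 84 + 2, so Z = 86.
Z = 86 is radon, so the species is ^222_86 Rn.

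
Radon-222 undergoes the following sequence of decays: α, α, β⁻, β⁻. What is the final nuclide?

Po-214

Start: (A, Z) = (222, 86).
After α: (218, 84).
After α: (214, 82).
After β⁻: (214, 83).
After β⁻: (214, 84).
Z = 84 is polonium.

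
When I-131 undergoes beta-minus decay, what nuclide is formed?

Xe-131

Beta-minus decay: mass number changes by +0, atomic number by +1.
A: 131 = 131; Z: 53 + 1 = 54.
Z = 54 is xenon, so the daughter is Xe-131.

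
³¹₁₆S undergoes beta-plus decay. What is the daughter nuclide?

P-31

Beta-plus decay: mass number changes by +0, atomic number by -1.
A: 31 = 31; Z: 16 − 1 = 15.
Z = 15 is phosphorus, so the daughter is ³¹₁₅P.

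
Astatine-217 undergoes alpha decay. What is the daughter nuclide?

Bi-213

Alpha decay: mass number changes by -4, atomic number by -2.
A: 217 − 4 = 213; Z: 85 − 2 = 83.
Z = 83 is bismuth, so the daughter is bismuth-213.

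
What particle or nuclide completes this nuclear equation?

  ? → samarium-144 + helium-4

Conserve mass number: A = 144 + 4, so A = 148.
Conserve atomic number: Z = 62 + 2, so Z = 64.
Z = 64 is gadolinium, so the species is gadolinium-148.

Gd-148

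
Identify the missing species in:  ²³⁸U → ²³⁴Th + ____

Conserve mass number: 238 = 234 + A, so A = 4.
Conserve atomic number: 92 = 90 + Z, so Z = 2.
A = 4 and Z = 2 is ⁴He — an alpha particle.

alpha particle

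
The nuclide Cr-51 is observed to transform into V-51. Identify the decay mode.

beta-plus decay or electron capture

ΔA = 51 − 51 = 0; ΔZ = 23 − 24 = -1.
A is unchanged and Z drops by 1 — a proton has become a neutron (β⁺ emission or electron capture).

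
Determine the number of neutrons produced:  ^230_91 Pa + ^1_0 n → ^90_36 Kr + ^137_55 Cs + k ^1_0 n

Conserve mass number: 231 = 90 + 137 + k, so k = 231 − 227 = 4.
Check atomic number: 91 = 36 + 55 + 0 = 91. ✓

4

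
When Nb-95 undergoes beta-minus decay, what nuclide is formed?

Mo-95

Beta-minus decay: mass number changes by +0, atomic number by +1.
A: 95 = 95; Z: 41 + 1 = 42.
Z = 42 is molybdenum, so the daughter is Mo-95.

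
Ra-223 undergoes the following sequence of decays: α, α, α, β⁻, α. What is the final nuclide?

Tl-207

Start: (A, Z) = (223, 88).
After α: (219, 86).
After α: (215, 84).
After α: (211, 82).
After β⁻: (211, 83).
After α: (207, 81).
Z = 81 is thallium.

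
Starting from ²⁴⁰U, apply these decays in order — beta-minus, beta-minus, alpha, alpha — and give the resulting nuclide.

Th-232

Start: (A, Z) = (240, 92).
After β⁻: (240, 93).
After β⁻: (240, 94).
After α: (236, 92).
After α: (232, 90).
Z = 90 is thorium.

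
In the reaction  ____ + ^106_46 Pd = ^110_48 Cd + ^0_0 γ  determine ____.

Conserve mass number: A + 106 = 110 + 0, so A = 4.
Conserve atomic number: Z + 46 = 48 + 0, so Z = 2.
A = 4 and Z = 2 is ^4_2 He — an alpha particle.

alpha particle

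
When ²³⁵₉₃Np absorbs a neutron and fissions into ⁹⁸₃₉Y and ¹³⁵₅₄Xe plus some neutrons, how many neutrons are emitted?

3

Conserve mass number: 236 = 98 + 135 + k, so k = 236 − 233 = 3.
Check atomic number: 93 = 39 + 54 + 0 = 93. ✓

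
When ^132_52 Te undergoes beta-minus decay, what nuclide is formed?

I-132

Beta-minus decay: mass number changes by +0, atomic number by +1.
A: 132 = 132; Z: 52 + 1 = 53.
Z = 53 is iodine, so the daughter is ^132_53 I.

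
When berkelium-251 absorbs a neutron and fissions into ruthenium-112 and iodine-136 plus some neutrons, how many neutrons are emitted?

Conserve mass number: 252 = 112 + 136 + k, so k = 252 − 248 = 4.
Check atomic number: 97 = 44 + 53 + 0 = 97. ✓

4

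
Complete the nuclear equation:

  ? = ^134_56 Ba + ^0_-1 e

Conserve mass number: A = 134 + 0, so A = 134.
Conserve atomic number: Z = 56 − 1, so Z = 55.
Z = 55 is caesium, so the species is ^134_55 Cs.

Cs-134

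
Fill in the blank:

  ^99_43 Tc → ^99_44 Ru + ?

beta-minus particle

Conserve mass number: 99 = 99 + A, so A = 0.
Conserve atomic number: 43 = 44 + Z, so Z = -1.
A = 0 and Z = -1 is ^0_-1 e — a beta-minus particle.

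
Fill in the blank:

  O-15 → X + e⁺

N-15

Conserve mass number: 15 = A + 0, so A = 15.
Conserve atomic number: 8 = Z + 1, so Z = 7.
Z = 7 is nitrogen, so the species is N-15.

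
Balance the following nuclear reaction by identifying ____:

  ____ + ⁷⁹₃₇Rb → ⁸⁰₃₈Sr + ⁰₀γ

proton

Conserve mass number: A + 79 = 80 + 0, so A = 1.
Conserve atomic number: Z + 37 = 38 + 0, so Z = 1.
A = 1 and Z = 1 is ¹₁H — a proton.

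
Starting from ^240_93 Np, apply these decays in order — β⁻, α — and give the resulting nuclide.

U-236

Start: (A, Z) = (240, 93).
After β⁻: (240, 94).
After α: (236, 92).
Z = 92 is uranium.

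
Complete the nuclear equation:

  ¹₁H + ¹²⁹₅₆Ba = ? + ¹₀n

La-129

Conserve mass number: 1 + 129 = A + 1, so A = 129.
Conserve atomic number: 1 + 56 = Z + 0, so Z = 57.
Z = 57 is lanthanum, so the species is ¹²⁹₅₇La.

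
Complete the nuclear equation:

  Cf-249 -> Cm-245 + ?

alpha particle

Conserve mass number: 249 = 245 + A, so A = 4.
Conserve atomic number: 98 = 96 + Z, so Z = 2.
A = 4 and Z = 2 is He-4 — an alpha particle.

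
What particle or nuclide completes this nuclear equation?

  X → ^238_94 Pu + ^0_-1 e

Conserve mass number: A = 238 + 0, so A = 238.
Conserve atomic number: Z = 94 − 1, so Z = 93.
Z = 93 is neptunium, so the species is ^238_93 Np.

Np-238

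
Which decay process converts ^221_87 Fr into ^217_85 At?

alpha decay

ΔA = 217 − 221 = -4; ΔZ = 85 − 87 = -2.
A drops by 4 and Z drops by 2 — the signature of alpha emission.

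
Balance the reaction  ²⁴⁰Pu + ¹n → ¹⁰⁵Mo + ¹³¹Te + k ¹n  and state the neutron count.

5

Conserve mass number: 241 = 105 + 131 + k, so k = 241 − 236 = 5.
Check atomic number: 94 = 42 + 52 + 0 = 94. ✓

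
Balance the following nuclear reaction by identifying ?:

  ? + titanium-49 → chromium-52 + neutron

alpha particle

Conserve mass number: A + 49 = 52 + 1, so A = 4.
Conserve atomic number: Z + 22 = 24 + 0, so Z = 2.
A = 4 and Z = 2 is helium-4 — an alpha particle.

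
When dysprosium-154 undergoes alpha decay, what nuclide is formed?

Alpha decay: mass number changes by -4, atomic number by -2.
A: 154 − 4 = 150; Z: 66 − 2 = 64.
Z = 64 is gadolinium, so the daughter is gadolinium-150.

Gd-150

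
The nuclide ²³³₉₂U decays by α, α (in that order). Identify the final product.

Ra-225

Start: (A, Z) = (233, 92).
After α: (229, 90).
After α: (225, 88).
Z = 88 is radium.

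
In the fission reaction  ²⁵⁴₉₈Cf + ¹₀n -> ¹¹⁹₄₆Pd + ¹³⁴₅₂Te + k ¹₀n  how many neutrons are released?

2

Conserve mass number: 255 = 119 + 134 + k, so k = 255 − 253 = 2.
Check atomic number: 98 = 46 + 52 + 0 = 98. ✓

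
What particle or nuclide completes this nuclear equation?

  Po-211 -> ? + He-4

Pb-207

Conserve mass number: 211 = A + 4, so A = 207.
Conserve atomic number: 84 = Z + 2, so Z = 82.
Z = 82 is lead, so the species is Pb-207.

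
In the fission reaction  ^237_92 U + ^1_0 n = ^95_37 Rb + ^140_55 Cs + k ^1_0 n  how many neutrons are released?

Conserve mass number: 238 = 95 + 140 + k, so k = 238 − 235 = 3.
Check atomic number: 92 = 37 + 55 + 0 = 92. ✓

3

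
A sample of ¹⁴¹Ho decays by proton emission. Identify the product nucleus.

Proton emission: mass number changes by -1, atomic number by -1.
A: 141 − 1 = 140; Z: 67 − 1 = 66.
Z = 66 is dysprosium, so the daughter is ¹⁴⁰Dy.

Dy-140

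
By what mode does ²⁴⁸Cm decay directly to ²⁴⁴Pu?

ΔA = 244 − 248 = -4; ΔZ = 94 − 96 = -2.
A drops by 4 and Z drops by 2 — the signature of alpha emission.

alpha decay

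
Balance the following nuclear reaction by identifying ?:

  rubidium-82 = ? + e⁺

Conserve mass number: 82 = A + 0, so A = 82.
Conserve atomic number: 37 = Z + 1, so Z = 36.
Z = 36 is krypton, so the species is krypton-82.

Kr-82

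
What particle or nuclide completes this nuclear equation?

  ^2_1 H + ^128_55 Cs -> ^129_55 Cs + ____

proton

Conserve mass number: 2 + 128 = 129 + A, so A = 1.
Conserve atomic number: 1 + 55 = 55 + Z, so Z = 1.
A = 1 and Z = 1 is ^1_1 H — a proton.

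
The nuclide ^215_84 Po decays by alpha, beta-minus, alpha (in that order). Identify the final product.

Start: (A, Z) = (215, 84).
After α: (211, 82).
After β⁻: (211, 83).
After α: (207, 81).
Z = 81 is thallium.

Tl-207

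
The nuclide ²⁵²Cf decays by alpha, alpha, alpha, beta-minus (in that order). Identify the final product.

Start: (A, Z) = (252, 98).
After α: (248, 96).
After α: (244, 94).
After α: (240, 92).
After β⁻: (240, 93).
Z = 93 is neptunium.

Np-240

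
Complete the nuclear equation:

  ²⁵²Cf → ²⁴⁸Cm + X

Conserve mass number: 252 = 248 + A, so A = 4.
Conserve atomic number: 98 = 96 + Z, so Z = 2.
A = 4 and Z = 2 is ⁴He — an alpha particle.

alpha particle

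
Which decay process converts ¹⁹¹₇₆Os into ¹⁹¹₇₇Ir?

beta-minus decay

ΔA = 191 − 191 = 0; ΔZ = 77 − 76 = +1.
A is unchanged and Z rises by 1 — a neutron has become a proton (β⁻ decay).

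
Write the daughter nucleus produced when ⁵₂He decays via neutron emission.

Neutron emission: mass number changes by -1, atomic number by +0.
A: 5 − 1 = 4; Z: 2 = 2.
Z = 2 is helium, so the daughter is ⁴₂He.

He-4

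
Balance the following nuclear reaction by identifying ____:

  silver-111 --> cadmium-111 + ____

Conserve mass number: 111 = 111 + A, so A = 0.
Conserve atomic number: 47 = 48 + Z, so Z = -1.
A = 0 and Z = -1 is e⁻ — a beta-minus particle.

beta-minus particle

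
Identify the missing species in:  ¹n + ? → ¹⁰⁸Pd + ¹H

Conserve mass number: 1 + A = 108 + 1, so A = 108.
Conserve atomic number: 0 + Z = 46 + 1, so Z = 47.
Z = 47 is silver, so the species is ¹⁰⁸Ag.

Ag-108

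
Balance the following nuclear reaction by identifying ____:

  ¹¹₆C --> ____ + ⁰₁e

B-11

Conserve mass number: 11 = A + 0, so A = 11.
Conserve atomic number: 6 = Z + 1, so Z = 5.
Z = 5 is boron, so the species is ¹¹₅B.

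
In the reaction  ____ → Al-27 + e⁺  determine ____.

Si-27

Conserve mass number: A = 27 + 0, so A = 27.
Conserve atomic number: Z = 13 + 1, so Z = 14.
Z = 14 is silicon, so the species is Si-27.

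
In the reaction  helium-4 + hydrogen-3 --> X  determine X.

Conserve mass number: 4 + 3 = A, so A = 7.
Conserve atomic number: 2 + 1 = Z, so Z = 3.
Z = 3 is lithium, so the species is lithium-7.

Li-7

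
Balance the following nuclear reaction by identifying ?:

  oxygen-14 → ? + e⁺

N-14

Conserve mass number: 14 = A + 0, so A = 14.
Conserve atomic number: 8 = Z + 1, so Z = 7.
Z = 7 is nitrogen, so the species is nitrogen-14.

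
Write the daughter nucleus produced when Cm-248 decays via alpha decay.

Pu-244

Alpha decay: mass number changes by -4, atomic number by -2.
A: 248 − 4 = 244; Z: 96 − 2 = 94.
Z = 94 is plutonium, so the daughter is Pu-244.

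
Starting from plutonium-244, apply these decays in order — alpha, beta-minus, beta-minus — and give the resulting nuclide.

Pu-240

Start: (A, Z) = (244, 94).
After α: (240, 92).
After β⁻: (240, 93).
After β⁻: (240, 94).
Z = 94 is plutonium.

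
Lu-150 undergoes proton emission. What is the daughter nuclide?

Yb-149

Proton emission: mass number changes by -1, atomic number by -1.
A: 150 − 1 = 149; Z: 71 − 1 = 70.
Z = 70 is ytterbium, so the daughter is Yb-149.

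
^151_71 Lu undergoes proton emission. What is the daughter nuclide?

Yb-150

Proton emission: mass number changes by -1, atomic number by -1.
A: 151 − 1 = 150; Z: 71 − 1 = 70.
Z = 70 is ytterbium, so the daughter is ^150_70 Yb.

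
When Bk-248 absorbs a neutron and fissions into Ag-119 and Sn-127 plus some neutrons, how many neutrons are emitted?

Conserve mass number: 249 = 119 + 127 + k, so k = 249 − 246 = 3.
Check atomic number: 97 = 47 + 50 + 0 = 97. ✓

3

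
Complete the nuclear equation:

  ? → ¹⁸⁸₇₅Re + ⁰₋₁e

Conserve mass number: A = 188 + 0, so A = 188.
Conserve atomic number: Z = 75 − 1, so Z = 74.
Z = 74 is tungsten, so the species is ¹⁸⁸₇₄W.

W-188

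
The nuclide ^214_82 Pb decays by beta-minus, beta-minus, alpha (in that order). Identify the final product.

Start: (A, Z) = (214, 82).
After β⁻: (214, 83).
After β⁻: (214, 84).
After α: (210, 82).
Z = 82 is lead.

Pb-210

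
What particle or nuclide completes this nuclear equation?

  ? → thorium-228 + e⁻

Ac-228

Conserve mass number: A = 228 + 0, so A = 228.
Conserve atomic number: Z = 90 − 1, so Z = 89.
Z = 89 is actinium, so the species is actinium-228.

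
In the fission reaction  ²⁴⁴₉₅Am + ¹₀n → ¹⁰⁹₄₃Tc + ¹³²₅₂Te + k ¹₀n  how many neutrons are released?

4

Conserve mass number: 245 = 109 + 132 + k, so k = 245 − 241 = 4.
Check atomic number: 95 = 43 + 52 + 0 = 95. ✓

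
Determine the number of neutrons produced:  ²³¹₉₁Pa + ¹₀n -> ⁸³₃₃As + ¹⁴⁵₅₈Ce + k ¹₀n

Conserve mass number: 232 = 83 + 145 + k, so k = 232 − 228 = 4.
Check atomic number: 91 = 33 + 58 + 0 = 91. ✓

4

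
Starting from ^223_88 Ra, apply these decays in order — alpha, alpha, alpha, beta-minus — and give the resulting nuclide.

Start: (A, Z) = (223, 88).
After α: (219, 86).
After α: (215, 84).
After α: (211, 82).
After β⁻: (211, 83).
Z = 83 is bismuth.

Bi-211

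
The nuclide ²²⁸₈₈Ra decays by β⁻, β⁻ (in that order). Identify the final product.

Th-228

Start: (A, Z) = (228, 88).
After β⁻: (228, 89).
After β⁻: (228, 90).
Z = 90 is thorium.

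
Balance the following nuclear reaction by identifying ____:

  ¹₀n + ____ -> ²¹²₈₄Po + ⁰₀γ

Po-211

Conserve mass number: 1 + A = 212 + 0, so A = 211.
Conserve atomic number: 0 + Z = 84 + 0, so Z = 84.
Z = 84 is polonium, so the species is ²¹¹₈₄Po.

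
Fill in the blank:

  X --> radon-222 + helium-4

Ra-226

Conserve mass number: A = 222 + 4, so A = 226.
Conserve atomic number: Z = 86 + 2, so Z = 88.
Z = 88 is radium, so the species is radium-226.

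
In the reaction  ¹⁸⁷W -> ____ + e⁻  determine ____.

Re-187

Conserve mass number: 187 = A + 0, so A = 187.
Conserve atomic number: 74 = Z − 1, so Z = 75.
Z = 75 is rhenium, so the species is ¹⁸⁷Re.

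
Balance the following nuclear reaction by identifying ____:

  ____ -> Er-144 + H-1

Tm-145

Conserve mass number: A = 144 + 1, so A = 145.
Conserve atomic number: Z = 68 + 1, so Z = 69.
Z = 69 is thulium, so the species is Tm-145.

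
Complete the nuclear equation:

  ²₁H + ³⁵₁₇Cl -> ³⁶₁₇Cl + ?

Conserve mass number: 2 + 35 = 36 + A, so A = 1.
Conserve atomic number: 1 + 17 = 17 + Z, so Z = 1.
A = 1 and Z = 1 is ¹₁H — a proton.

proton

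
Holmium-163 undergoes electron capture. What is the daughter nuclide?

Dy-163

Electron capture: mass number changes by +0, atomic number by -1.
A: 163 = 163; Z: 67 − 1 = 66.
Z = 66 is dysprosium, so the daughter is dysprosium-163.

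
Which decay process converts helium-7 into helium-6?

ΔA = 6 − 7 = -1; ΔZ = 2 − 2 = +0.
A drops by 1 with Z unchanged — a neutron was emitted.

neutron emission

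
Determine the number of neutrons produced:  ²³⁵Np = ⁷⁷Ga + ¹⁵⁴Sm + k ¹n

Conserve mass number: 235 = 77 + 154 + k, so k = 235 − 231 = 4.
Check atomic number: 93 = 31 + 62 + 0 = 93. ✓

4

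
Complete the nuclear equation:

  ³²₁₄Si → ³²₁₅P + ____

Conserve mass number: 32 = 32 + A, so A = 0.
Conserve atomic number: 14 = 15 + Z, so Z = -1.
A = 0 and Z = -1 is ⁰₋₁e — a beta-minus particle.

beta-minus particle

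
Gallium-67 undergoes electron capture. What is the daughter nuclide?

Electron capture: mass number changes by +0, atomic number by -1.
A: 67 = 67; Z: 31 − 1 = 30.
Z = 30 is zinc, so the daughter is zinc-67.

Zn-67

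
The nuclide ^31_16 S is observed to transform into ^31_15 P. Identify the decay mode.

ΔA = 31 − 31 = 0; ΔZ = 15 − 16 = -1.
A is unchanged and Z drops by 1 — a proton has become a neutron (β⁺ emission or electron capture).

beta-plus decay or electron capture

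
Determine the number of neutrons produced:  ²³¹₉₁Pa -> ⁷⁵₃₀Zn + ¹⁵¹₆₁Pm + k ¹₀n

5

Conserve mass number: 231 = 75 + 151 + k, so k = 231 − 226 = 5.
Check atomic number: 91 = 30 + 61 + 0 = 91. ✓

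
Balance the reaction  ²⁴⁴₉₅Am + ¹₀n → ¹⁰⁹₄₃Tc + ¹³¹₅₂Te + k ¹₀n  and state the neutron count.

Conserve mass number: 245 = 109 + 131 + k, so k = 245 − 240 = 5.
Check atomic number: 95 = 43 + 52 + 0 = 95. ✓

5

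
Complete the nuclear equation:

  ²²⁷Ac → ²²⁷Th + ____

beta-minus particle

Conserve mass number: 227 = 227 + A, so A = 0.
Conserve atomic number: 89 = 90 + Z, so Z = -1.
A = 0 and Z = -1 is e⁻ — a beta-minus particle.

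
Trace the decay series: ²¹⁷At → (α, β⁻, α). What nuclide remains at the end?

Start: (A, Z) = (217, 85).
After α: (213, 83).
After β⁻: (213, 84).
After α: (209, 82).
Z = 82 is lead.

Pb-209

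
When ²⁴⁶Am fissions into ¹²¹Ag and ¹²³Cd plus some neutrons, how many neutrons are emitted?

2

Conserve mass number: 246 = 121 + 123 + k, so k = 246 − 244 = 2.
Check atomic number: 95 = 47 + 48 + 0 = 95. ✓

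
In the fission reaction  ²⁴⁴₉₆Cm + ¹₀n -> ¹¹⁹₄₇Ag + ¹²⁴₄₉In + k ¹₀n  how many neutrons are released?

2

Conserve mass number: 245 = 119 + 124 + k, so k = 245 − 243 = 2.
Check atomic number: 96 = 47 + 49 + 0 = 96. ✓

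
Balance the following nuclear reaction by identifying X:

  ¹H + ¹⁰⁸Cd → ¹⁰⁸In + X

neutron

Conserve mass number: 1 + 108 = 108 + A, so A = 1.
Conserve atomic number: 1 + 48 = 49 + Z, so Z = 0.
A = 1 and Z = 0 is ¹n — a neutron.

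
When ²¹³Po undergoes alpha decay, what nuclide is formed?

Pb-209

Alpha decay: mass number changes by -4, atomic number by -2.
A: 213 − 4 = 209; Z: 84 − 2 = 82.
Z = 82 is lead, so the daughter is ²⁰⁹Pb.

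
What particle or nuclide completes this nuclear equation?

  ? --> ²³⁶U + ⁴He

Conserve mass number: A = 236 + 4, so A = 240.
Conserve atomic number: Z = 92 + 2, so Z = 94.
Z = 94 is plutonium, so the species is ²⁴⁰Pu.

Pu-240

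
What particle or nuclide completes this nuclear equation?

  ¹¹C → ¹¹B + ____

positron

Conserve mass number: 11 = 11 + A, so A = 0.
Conserve atomic number: 6 = 5 + Z, so Z = 1.
A = 0 and Z = 1 is e⁺ — a positron.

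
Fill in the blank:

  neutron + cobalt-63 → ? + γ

Co-64

Conserve mass number: 1 + 63 = A + 0, so A = 64.
Conserve atomic number: 0 + 27 = Z + 0, so Z = 27.
Z = 27 is cobalt, so the species is cobalt-64.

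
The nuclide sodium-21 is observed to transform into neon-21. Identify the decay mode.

ΔA = 21 − 21 = 0; ΔZ = 10 − 11 = -1.
A is unchanged and Z drops by 1 — a proton has become a neutron (β⁺ emission or electron capture).

beta-plus decay or electron capture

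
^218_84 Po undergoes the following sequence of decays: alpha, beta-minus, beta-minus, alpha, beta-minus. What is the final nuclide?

Bi-210

Start: (A, Z) = (218, 84).
After α: (214, 82).
After β⁻: (214, 83).
After β⁻: (214, 84).
After α: (210, 82).
After β⁻: (210, 83).
Z = 83 is bismuth.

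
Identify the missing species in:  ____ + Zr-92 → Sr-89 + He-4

Conserve mass number: A + 92 = 89 + 4, so A = 1.
Conserve atomic number: Z + 40 = 38 + 2, so Z = 0.
A = 1 and Z = 0 is n — a neutron.

neutron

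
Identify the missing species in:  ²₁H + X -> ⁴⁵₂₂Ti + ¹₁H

Ti-44

Conserve mass number: 2 + A = 45 + 1, so A = 44.
Conserve atomic number: 1 + Z = 22 + 1, so Z = 22.
Z = 22 is titanium, so the species is ⁴⁴₂₂Ti.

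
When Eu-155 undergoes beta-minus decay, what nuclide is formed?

Gd-155

Beta-minus decay: mass number changes by +0, atomic number by +1.
A: 155 = 155; Z: 63 + 1 = 64.
Z = 64 is gadolinium, so the daughter is Gd-155.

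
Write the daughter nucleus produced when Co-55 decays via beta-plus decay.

Beta-plus decay: mass number changes by +0, atomic number by -1.
A: 55 = 55; Z: 27 − 1 = 26.
Z = 26 is iron, so the daughter is Fe-55.

Fe-55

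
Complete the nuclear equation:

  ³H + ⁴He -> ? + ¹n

Conserve mass number: 3 + 4 = A + 1, so A = 6.
Conserve atomic number: 1 + 2 = Z + 0, so Z = 3.
Z = 3 is lithium, so the species is ⁶Li.

Li-6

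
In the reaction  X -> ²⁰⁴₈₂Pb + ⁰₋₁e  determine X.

Tl-204

Conserve mass number: A = 204 + 0, so A = 204.
Conserve atomic number: Z = 82 − 1, so Z = 81.
Z = 81 is thallium, so the species is ²⁰⁴₈₁Tl.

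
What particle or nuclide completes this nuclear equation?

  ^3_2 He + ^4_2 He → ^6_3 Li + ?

Conserve mass number: 3 + 4 = 6 + A, so A = 1.
Conserve atomic number: 2 + 2 = 3 + Z, so Z = 1.
A = 1 and Z = 1 is ^1_1 H — a proton.

proton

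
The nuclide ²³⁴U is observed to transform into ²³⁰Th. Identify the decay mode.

ΔA = 230 − 234 = -4; ΔZ = 90 − 92 = -2.
A drops by 4 and Z drops by 2 — the signature of alpha emission.

alpha decay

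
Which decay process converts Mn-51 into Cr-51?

beta-plus decay or electron capture

ΔA = 51 − 51 = 0; ΔZ = 24 − 25 = -1.
A is unchanged and Z drops by 1 — a proton has become a neutron (β⁺ emission or electron capture).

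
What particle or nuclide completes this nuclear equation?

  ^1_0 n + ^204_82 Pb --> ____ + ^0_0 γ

Conserve mass number: 1 + 204 = A + 0, so A = 205.
Conserve atomic number: 0 + 82 = Z + 0, so Z = 82.
Z = 82 is lead, so the species is ^205_82 Pb.

Pb-205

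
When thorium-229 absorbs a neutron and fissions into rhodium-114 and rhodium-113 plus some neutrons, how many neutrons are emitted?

3

Conserve mass number: 230 = 114 + 113 + k, so k = 230 − 227 = 3.
Check atomic number: 90 = 45 + 45 + 0 = 90. ✓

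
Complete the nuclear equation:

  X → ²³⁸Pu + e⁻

Conserve mass number: A = 238 + 0, so A = 238.
Conserve atomic number: Z = 94 − 1, so Z = 93.
Z = 93 is neptunium, so the species is ²³⁸Np.

Np-238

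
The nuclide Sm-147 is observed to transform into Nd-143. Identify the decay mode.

alpha decay

ΔA = 143 − 147 = -4; ΔZ = 60 − 62 = -2.
A drops by 4 and Z drops by 2 — the signature of alpha emission.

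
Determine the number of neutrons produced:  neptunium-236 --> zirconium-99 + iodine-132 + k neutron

Conserve mass number: 236 = 99 + 132 + k, so k = 236 − 231 = 5.
Check atomic number: 93 = 40 + 53 + 0 = 93. ✓

5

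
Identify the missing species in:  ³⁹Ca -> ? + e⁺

K-39

Conserve mass number: 39 = A + 0, so A = 39.
Conserve atomic number: 20 = Z + 1, so Z = 19.
Z = 19 is potassium, so the species is ³⁹K.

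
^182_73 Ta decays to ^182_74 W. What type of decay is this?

ΔA = 182 − 182 = 0; ΔZ = 74 − 73 = +1.
A is unchanged and Z rises by 1 — a neutron has become a proton (β⁻ decay).

beta-minus decay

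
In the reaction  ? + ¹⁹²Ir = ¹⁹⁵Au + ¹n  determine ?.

alpha particle

Conserve mass number: A + 192 = 195 + 1, so A = 4.
Conserve atomic number: Z + 77 = 79 + 0, so Z = 2.
A = 4 and Z = 2 is ⁴He — an alpha particle.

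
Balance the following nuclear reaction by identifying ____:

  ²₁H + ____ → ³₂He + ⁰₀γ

proton

Conserve mass number: 2 + A = 3 + 0, so A = 1.
Conserve atomic number: 1 + Z = 2 + 0, so Z = 1.
A = 1 and Z = 1 is ¹₁H — a proton.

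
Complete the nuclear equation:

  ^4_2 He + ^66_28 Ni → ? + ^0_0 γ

Conserve mass number: 4 + 66 = A + 0, so A = 70.
Conserve atomic number: 2 + 28 = Z + 0, so Z = 30.
Z = 30 is zinc, so the species is ^70_30 Zn.

Zn-70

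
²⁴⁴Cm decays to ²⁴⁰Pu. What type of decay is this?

alpha decay

ΔA = 240 − 244 = -4; ΔZ = 94 − 96 = -2.
A drops by 4 and Z drops by 2 — the signature of alpha emission.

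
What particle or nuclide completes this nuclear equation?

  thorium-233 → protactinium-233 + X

beta-minus particle

Conserve mass number: 233 = 233 + A, so A = 0.
Conserve atomic number: 90 = 91 + Z, so Z = -1.
A = 0 and Z = -1 is e⁻ — a beta-minus particle.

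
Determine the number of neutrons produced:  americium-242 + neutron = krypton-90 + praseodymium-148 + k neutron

Conserve mass number: 243 = 90 + 148 + k, so k = 243 − 238 = 5.
Check atomic number: 95 = 36 + 59 + 0 = 95. ✓

5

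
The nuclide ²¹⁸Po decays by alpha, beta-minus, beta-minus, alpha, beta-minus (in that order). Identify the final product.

Start: (A, Z) = (218, 84).
After α: (214, 82).
After β⁻: (214, 83).
After β⁻: (214, 84).
After α: (210, 82).
After β⁻: (210, 83).
Z = 83 is bismuth.

Bi-210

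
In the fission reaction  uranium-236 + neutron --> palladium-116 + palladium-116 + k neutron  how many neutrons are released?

Conserve mass number: 237 = 116 + 116 + k, so k = 237 − 232 = 5.
Check atomic number: 92 = 46 + 46 + 0 = 92. ✓

5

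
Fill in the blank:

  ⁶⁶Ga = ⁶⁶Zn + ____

Conserve mass number: 66 = 66 + A, so A = 0.
Conserve atomic number: 31 = 30 + Z, so Z = 1.
A = 0 and Z = 1 is e⁺ — a positron.

positron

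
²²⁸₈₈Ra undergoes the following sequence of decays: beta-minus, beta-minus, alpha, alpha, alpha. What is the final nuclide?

Po-216

Start: (A, Z) = (228, 88).
After β⁻: (228, 89).
After β⁻: (228, 90).
After α: (224, 88).
After α: (220, 86).
After α: (216, 84).
Z = 84 is polonium.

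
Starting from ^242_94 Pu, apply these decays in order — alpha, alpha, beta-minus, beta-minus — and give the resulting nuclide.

U-234

Start: (A, Z) = (242, 94).
After α: (238, 92).
After α: (234, 90).
After β⁻: (234, 91).
After β⁻: (234, 92).
Z = 92 is uranium.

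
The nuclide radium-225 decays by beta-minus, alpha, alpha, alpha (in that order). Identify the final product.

Bi-213

Start: (A, Z) = (225, 88).
After β⁻: (225, 89).
After α: (221, 87).
After α: (217, 85).
After α: (213, 83).
Z = 83 is bismuth.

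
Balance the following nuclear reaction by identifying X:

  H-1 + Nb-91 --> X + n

Mo-91

Conserve mass number: 1 + 91 = A + 1, so A = 91.
Conserve atomic number: 1 + 41 = Z + 0, so Z = 42.
Z = 42 is molybdenum, so the species is Mo-91.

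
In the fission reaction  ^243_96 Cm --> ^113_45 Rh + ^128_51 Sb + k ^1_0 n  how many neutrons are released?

2

Conserve mass number: 243 = 113 + 128 + k, so k = 243 − 241 = 2.
Check atomic number: 96 = 45 + 51 + 0 = 96. ✓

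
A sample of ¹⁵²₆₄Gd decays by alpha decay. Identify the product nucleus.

Sm-148

Alpha decay: mass number changes by -4, atomic number by -2.
A: 152 − 4 = 148; Z: 64 − 2 = 62.
Z = 62 is samarium, so the daughter is ¹⁴⁸₆₂Sm.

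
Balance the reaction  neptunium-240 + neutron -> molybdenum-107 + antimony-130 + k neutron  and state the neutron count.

4

Conserve mass number: 241 = 107 + 130 + k, so k = 241 − 237 = 4.
Check atomic number: 93 = 42 + 51 + 0 = 93. ✓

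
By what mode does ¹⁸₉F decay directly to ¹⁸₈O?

beta-plus decay or electron capture

ΔA = 18 − 18 = 0; ΔZ = 8 − 9 = -1.
A is unchanged and Z drops by 1 — a proton has become a neutron (β⁺ emission or electron capture).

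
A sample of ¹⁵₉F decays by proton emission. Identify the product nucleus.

O-14

Proton emission: mass number changes by -1, atomic number by -1.
A: 15 − 1 = 14; Z: 9 − 1 = 8.
Z = 8 is oxygen, so the daughter is ¹⁴₈O.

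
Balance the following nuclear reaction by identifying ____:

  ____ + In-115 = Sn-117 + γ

deuteron

Conserve mass number: A + 115 = 117 + 0, so A = 2.
Conserve atomic number: Z + 49 = 50 + 0, so Z = 1.
A = 2 and Z = 1 is H-2 — a deuteron.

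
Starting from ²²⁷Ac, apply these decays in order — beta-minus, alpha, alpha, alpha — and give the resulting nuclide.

Start: (A, Z) = (227, 89).
After β⁻: (227, 90).
After α: (223, 88).
After α: (219, 86).
After α: (215, 84).
Z = 84 is polonium.

Po-215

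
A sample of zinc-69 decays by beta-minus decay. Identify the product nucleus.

Beta-minus decay: mass number changes by +0, atomic number by +1.
A: 69 = 69; Z: 30 + 1 = 31.
Z = 31 is gallium, so the daughter is gallium-69.

Ga-69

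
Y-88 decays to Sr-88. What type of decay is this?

beta-plus decay or electron capture

ΔA = 88 − 88 = 0; ΔZ = 38 − 39 = -1.
A is unchanged and Z drops by 1 — a proton has become a neutron (β⁺ emission or electron capture).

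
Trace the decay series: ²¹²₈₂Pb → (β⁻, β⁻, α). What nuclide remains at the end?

Start: (A, Z) = (212, 82).
After β⁻: (212, 83).
After β⁻: (212, 84).
After α: (208, 82).
Z = 82 is lead.

Pb-208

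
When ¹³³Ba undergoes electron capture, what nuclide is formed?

Cs-133

Electron capture: mass number changes by +0, atomic number by -1.
A: 133 = 133; Z: 56 − 1 = 55.
Z = 55 is caesium, so the daughter is ¹³³Cs.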